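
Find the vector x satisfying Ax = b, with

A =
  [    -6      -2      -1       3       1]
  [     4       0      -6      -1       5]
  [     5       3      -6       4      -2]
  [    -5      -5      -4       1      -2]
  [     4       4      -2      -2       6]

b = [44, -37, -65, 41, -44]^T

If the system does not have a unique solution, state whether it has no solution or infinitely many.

Row-reduce the augmented matrix:
R1 ← R1 / (-6).
R2 ← R2 − 4·R1.
R3 ← R3 − 5·R1.
R4 ← R4 + 5·R1.
R5 ← R5 − 4·R1.
R2 ← R2 / (-4/3).
R1 ← R1 − 1/3·R2.
R3 ← R3 − 4/3·R2.
R4 ← R4 + 10/3·R2.
R5 ← R5 − 8/3·R2.
R3 ← R3 / (-27/2).
R1 ← R1 + 3/2·R3.
R2 ← R2 − 5·R3.
R4 ← R4 − 27/2·R3.
R5 ← R5 + 16·R3.
R4 ← R4 / (7/2).
R1 ← R1 + 13/12·R4.
R2 ← R2 − 73/36·R4.
R3 ← R3 + 5/9·R4.
R5 ← R5 + 62/9·R4.
R5 ← R5 / (-752/63).
R1 ← R1 + 131/42·R5.
R2 ← R2 − 587/126·R5.
R3 ← R3 + 146/63·R5.
R4 ← R4 + 25/7·R5.
Reading off the reduced rows gives x_1 = -6, x_2 = -5, x_3 = 3, x_4 = 0, x_5 = 1.

x_1 = -6, x_2 = -5, x_3 = 3, x_4 = 0, x_5 = 1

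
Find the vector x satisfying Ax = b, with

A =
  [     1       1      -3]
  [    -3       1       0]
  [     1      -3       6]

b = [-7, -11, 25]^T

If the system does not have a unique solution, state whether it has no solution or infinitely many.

infinitely many solutions

Row-reduce:
R2 ← R2 + 3·R1.
R3 ← R3 − 1·R1.
R2 ← R2 / (4).
R1 ← R1 − 1·R2.
R3 ← R3 + 4·R2.
Rank is 2 with 3 unknowns, leaving x_3 free.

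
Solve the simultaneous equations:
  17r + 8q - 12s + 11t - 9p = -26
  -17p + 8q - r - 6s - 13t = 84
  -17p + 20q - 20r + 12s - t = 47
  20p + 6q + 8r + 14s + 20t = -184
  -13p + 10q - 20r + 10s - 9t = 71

Row-reduce the augmented matrix:
R1 ← R1 / (-9).
R2 ← R2 + 17·R1.
R3 ← R3 + 17·R1.
R4 ← R4 − 20·R1.
R5 ← R5 + 13·R1.
R2 ← R2 / (-64/9).
R1 ← R1 + 8/9·R2.
R3 ← R3 − 44/9·R2.
R4 ← R4 − 214/9·R2.
R5 ← R5 + 14/9·R2.
R3 ← R3 / (-599/8).
R1 ← R1 − 9/4·R3.
R2 ← R2 − 149/32·R3.
R4 ← R4 + 1039/16·R3.
R5 ← R5 + 597/16·R3.
R4 ← R4 / (3665/1198).
R1 ← R1 − 381/599·R4.
R2 ← R2 − 1257/2396·R4.
R3 ← R3 + 369/599·R4.
R5 ← R5 − 841/1198·R4.
R5 ← R5 / (42836/3665).
R1 ← R1 − 28497/3665·R5.
R2 ← R2 − 25676/3665·R5.
R3 ← R3 + 19548/3665·R5.
R4 ← R4 + 35308/3665·R5.
Reading off the reduced rows gives p = -1, q = 0, r = -5, s = -6, t = -2.

p = -1, q = 0, r = -5, s = -6, t = -2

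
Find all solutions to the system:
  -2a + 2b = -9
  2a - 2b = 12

no solution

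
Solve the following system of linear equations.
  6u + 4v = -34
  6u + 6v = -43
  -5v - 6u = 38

Row-reduce:
R1 ← R1 / (6).
R2 ← R2 − 6·R1.
R3 ← R3 + 6·R1.
R2 ← R2 / (2).
R1 ← R1 − 2/3·R2.
R3 ← R3 + 1·R2.
Row 3 reduces to 0 = -1/2, a contradiction. The system is inconsistent.

no solution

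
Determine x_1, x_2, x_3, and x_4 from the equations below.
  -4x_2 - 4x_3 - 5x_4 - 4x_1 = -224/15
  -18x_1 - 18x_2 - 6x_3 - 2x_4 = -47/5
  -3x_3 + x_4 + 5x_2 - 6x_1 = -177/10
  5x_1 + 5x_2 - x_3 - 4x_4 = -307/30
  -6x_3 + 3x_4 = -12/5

x_1 = 4/3, x_2 = -3/2, x_3 = 7/5, x_4 = 2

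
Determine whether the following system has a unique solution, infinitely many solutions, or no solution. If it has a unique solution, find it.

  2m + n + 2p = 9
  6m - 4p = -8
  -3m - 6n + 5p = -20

m = 0, n = 5, p = 2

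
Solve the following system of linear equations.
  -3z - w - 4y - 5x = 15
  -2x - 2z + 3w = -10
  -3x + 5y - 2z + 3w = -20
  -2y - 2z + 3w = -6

x = 0, y = -2, z = -1, w = -4

Row-reduce the augmented matrix:
R1 ← R1 / (-5).
R2 ← R2 + 2·R1.
R3 ← R3 + 3·R1.
R2 ← R2 / (8/5).
R1 ← R1 − 4/5·R2.
R3 ← R3 − 37/5·R2.
R4 ← R4 + 2·R2.
R3 ← R3 / (7/2).
R1 ← R1 − 1·R3.
R2 ← R2 + 1/2·R3.
R4 ← R4 + 3·R3.
R4 ← R4 / (-22/7).
R1 ← R1 − 55/28·R4.
R2 ← R2 − 11/28·R4.
R3 ← R3 + 97/28·R4.
Reading off the reduced rows gives x = 0, y = -2, z = -1, w = -4.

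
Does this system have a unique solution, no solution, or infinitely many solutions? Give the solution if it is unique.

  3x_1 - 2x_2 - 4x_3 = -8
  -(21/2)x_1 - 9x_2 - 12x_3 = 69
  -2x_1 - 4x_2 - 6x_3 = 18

Row-reduce:
R1 ← R1 / (3).
R2 ← R2 + 21/2·R1.
R3 ← R3 + 2·R1.
R2 ← R2 / (-16).
R1 ← R1 + 2/3·R2.
R3 ← R3 + 16/3·R2.
Row 3 reduces to 0 = -1, a contradiction. The system is inconsistent.

no solution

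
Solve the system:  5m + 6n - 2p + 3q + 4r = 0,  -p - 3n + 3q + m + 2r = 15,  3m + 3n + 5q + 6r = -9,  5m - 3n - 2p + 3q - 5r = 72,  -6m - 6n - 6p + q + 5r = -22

m = 5, n = -3, p = -2, q = 3, r = -5

Row-reduce the augmented matrix:
R1 ← R1 / (5).
R2 ← R2 − 1·R1.
R3 ← R3 − 3·R1.
R4 ← R4 − 5·R1.
R5 ← R5 + 6·R1.
R2 ← R2 / (-21/5).
R1 ← R1 − 6/5·R2.
R3 ← R3 + 3/5·R2.
R4 ← R4 + 9·R2.
R5 ← R5 − 6/5·R2.
R3 ← R3 / (9/7).
R1 ← R1 + 4/7·R3.
R2 ← R2 − 1/7·R3.
R4 ← R4 − 9/7·R3.
R5 ← R5 + 60/7·R3.
R4 ← R4 / (-8).
R1 ← R1 − 23/9·R4.
R2 ← R2 + 8/9·R4.
R3 ← R3 − 20/9·R4.
R5 ← R5 − 73/3·R4.
R5 ← R5 / (-101/8).
R1 ← R1 + 17/8·R5.
R2 ← R2 − 1·R5.
R3 ← R3 + 3/2·R5.
R4 ← R4 − 15/8·R5.
Reading off the reduced rows gives m = 5, n = -3, p = -2, q = 3, r = -5.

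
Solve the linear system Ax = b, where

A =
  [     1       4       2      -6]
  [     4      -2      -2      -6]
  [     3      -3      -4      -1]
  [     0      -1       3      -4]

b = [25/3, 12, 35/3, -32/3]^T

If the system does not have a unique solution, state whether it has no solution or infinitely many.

x_1 = 3, x_2 = 8/3, x_3 = -8/3, x_4 = 0

Row-reduce the augmented matrix:
R2 ← R2 − 4·R1.
R3 ← R3 − 3·R1.
R2 ← R2 / (-18).
R1 ← R1 − 4·R2.
R3 ← R3 + 15·R2.
R4 ← R4 + 1·R2.
R3 ← R3 / (-5/3).
R1 ← R1 + 2/9·R3.
R2 ← R2 − 5/9·R3.
R4 ← R4 − 32/9·R3.
R4 ← R4 / (-11/15).
R1 ← R1 + 34/15·R4.
R2 ← R2 + 1/3·R4.
R3 ← R3 + 6/5·R4.
Reading off the reduced rows gives x_1 = 3, x_2 = 8/3, x_3 = -8/3, x_4 = 0.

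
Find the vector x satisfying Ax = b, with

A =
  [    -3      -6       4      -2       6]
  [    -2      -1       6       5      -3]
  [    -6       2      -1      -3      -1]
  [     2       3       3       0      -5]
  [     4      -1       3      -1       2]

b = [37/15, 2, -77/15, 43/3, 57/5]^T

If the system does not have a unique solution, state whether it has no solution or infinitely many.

x_1 = 5/3, x_2 = -4/3, x_3 = 5/3, x_4 = -12/5, x_5 = -2

Row-reduce the augmented matrix:
R1 ← R1 / (-3).
R2 ← R2 + 2·R1.
R3 ← R3 + 6·R1.
R4 ← R4 − 2·R1.
R5 ← R5 − 4·R1.
R2 ← R2 / (3).
R1 ← R1 − 2·R2.
R3 ← R3 − 14·R2.
R4 ← R4 + 1·R2.
R5 ← R5 + 9·R2.
R3 ← R3 / (-221/9).
R1 ← R1 + 32/9·R3.
R2 ← R2 − 10/9·R3.
R4 ← R4 − 61/9·R3.
R5 ← R5 − 55/3·R3.
R4 ← R4 / (-1570/221).
R1 ← R1 − 128/221·R4.
R2 ← R2 − 181/221·R4.
R3 ← R3 − 257/221·R4.
R5 ← R5 + 1323/221·R4.
R5 ← R5 / (3011/1570).
R1 ← R1 + 8/785·R5.
R2 ← R2 + 1887/1570·R5.
R3 ← R3 + 719/1570·R5.
R4 ← R4 + 463/1570·R5.
Reading off the reduced rows gives x_1 = 5/3, x_2 = -4/3, x_3 = 5/3, x_4 = -12/5, x_5 = -2.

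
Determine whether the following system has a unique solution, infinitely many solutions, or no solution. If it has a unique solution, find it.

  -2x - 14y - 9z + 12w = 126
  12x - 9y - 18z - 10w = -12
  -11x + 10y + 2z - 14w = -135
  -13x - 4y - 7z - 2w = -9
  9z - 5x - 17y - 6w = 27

x = 1, y = -4, z = 0, w = 6

Row-reduce the augmented matrix:
R1 ← R1 / (-2).
R2 ← R2 − 12·R1.
R3 ← R3 + 11·R1.
R4 ← R4 + 13·R1.
R5 ← R5 + 5·R1.
R2 ← R2 / (-93).
R1 ← R1 − 7·R2.
R3 ← R3 − 87·R2.
R4 ← R4 − 87·R2.
R5 ← R5 − 18·R2.
R3 ← R3 / (-983/62).
R1 ← R1 + 57/62·R3.
R2 ← R2 − 24/31·R3.
R4 ← R4 + 983/62·R3.
R5 ← R5 − 1089/62·R3.
Swap R4 and R5.
R4 ← R4 / (-47550/983).
R1 ← R1 + 170/2949·R4.
R2 ← R2 + 5134/2949·R4.
R3 ← R3 − 1364/983·R4.
R5 reduces to 0 = 0, so the extra equation is consistent.
Reading off the reduced rows gives x = 1, y = -4, z = 0, w = 6.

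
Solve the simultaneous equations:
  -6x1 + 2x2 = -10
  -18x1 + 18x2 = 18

x1 = 3, x2 = 4

Row-reduce the augmented matrix:
R1 ← R1 / (-6).
R2 ← R2 + 18·R1.
R2 ← R2 / (12).
R1 ← R1 + 1/3·R2.
Reading off the reduced rows gives x1 = 3, x2 = 4.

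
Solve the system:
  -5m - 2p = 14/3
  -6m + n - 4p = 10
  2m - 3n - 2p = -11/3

m = -1/3, n = 2, p = -3/2

Row-reduce the augmented matrix:
R1 ← R1 / (-5).
R2 ← R2 + 6·R1.
R3 ← R3 − 2·R1.
R3 ← R3 + 3·R2.
R3 ← R3 / (-38/5).
R1 ← R1 − 2/5·R3.
R2 ← R2 + 8/5·R3.
Reading off the reduced rows gives m = -1/3, n = 2, p = -3/2.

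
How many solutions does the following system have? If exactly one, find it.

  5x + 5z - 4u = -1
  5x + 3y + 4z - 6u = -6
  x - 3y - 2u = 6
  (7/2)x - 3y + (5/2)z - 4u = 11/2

Row-reduce:
R1 ← R1 / (5).
R2 ← R2 − 5·R1.
R3 ← R3 − 1·R1.
R4 ← R4 − 7/2·R1.
R2 ← R2 / (3).
R3 ← R3 + 3·R2.
R4 ← R4 + 3·R2.
R3 ← R3 / (-2).
R1 ← R1 − 1·R3.
R2 ← R2 + 1/3·R3.
R4 ← R4 + 2·R3.
Rank is 3 with 4 unknowns, leaving u free.

infinitely many solutions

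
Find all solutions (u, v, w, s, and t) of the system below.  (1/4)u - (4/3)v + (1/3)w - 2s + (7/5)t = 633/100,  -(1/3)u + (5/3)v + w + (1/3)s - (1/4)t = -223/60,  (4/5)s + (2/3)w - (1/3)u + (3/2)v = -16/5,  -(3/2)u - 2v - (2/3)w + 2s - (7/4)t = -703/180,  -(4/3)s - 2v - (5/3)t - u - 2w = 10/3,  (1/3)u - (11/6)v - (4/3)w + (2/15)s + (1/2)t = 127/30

u = -1/3, v = -2/3, w = -5/3, s = -3/2, t = 11/5

Row-reduce the augmented matrix:
R1 ← R1 / (1/4).
R2 ← R2 + 1/3·R1.
R3 ← R3 + 1/3·R1.
R4 ← R4 + 3/2·R1.
R5 ← R5 + 1·R1.
R6 ← R6 − 1/3·R1.
R2 ← R2 / (-1/9).
R1 ← R1 + 16/3·R2.
R3 ← R3 + 5/18·R2.
R4 ← R4 + 10·R2.
R5 ← R5 + 22/3·R2.
R6 ← R6 + 1/18·R2.
R3 ← R3 / (-5/2).
R1 ← R1 + 68·R3.
R2 ← R2 + 13·R3.
R4 ← R4 + 386/3·R3.
R5 ← R5 + 96·R3.
R6 ← R6 + 5/2·R3.
R4 ← R4 / (-934/225).
R1 ← R1 + 292/75·R4.
R2 ← R2 − 28/75·R4.
R3 ← R3 + 119/75·R4.
R5 ← R5 + 574/75·R4.
R5 ← R5 / (850879/28020).
R1 ← R1 − 57903/4670·R5.
R2 ← R2 + 26433/4670·R5.
R3 ← R3 − 208389/18680·R5.
R4 ← R4 − 24219/3736·R5.
R6 reduces to 0 = 0, so the extra equation is consistent.
Reading off the reduced rows gives u = -1/3, v = -2/3, w = -5/3, s = -3/2, t = 11/5.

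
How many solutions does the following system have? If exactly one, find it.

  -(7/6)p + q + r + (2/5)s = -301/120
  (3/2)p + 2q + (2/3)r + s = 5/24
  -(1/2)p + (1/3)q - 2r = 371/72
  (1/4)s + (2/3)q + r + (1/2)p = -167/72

p = 1/4, q = -2/3, r = -11/4, s = 3

Row-reduce the augmented matrix:
R1 ← R1 / (-7/6).
R2 ← R2 − 3/2·R1.
R3 ← R3 + 1/2·R1.
R4 ← R4 − 1/2·R1.
R2 ← R2 / (23/7).
R1 ← R1 + 6/7·R2.
R3 ← R3 + 2/21·R2.
R4 ← R4 − 23/21·R2.
R3 ← R3 / (-491/207).
R1 ← R1 + 8/23·R3.
R2 ← R2 − 41/69·R3.
R4 ← R4 − 7/9·R3.
R4 ← R4 / (-1229/9820).
R1 ← R1 − 174/2455·R4.
R2 ← R2 − 1053/2455·R4.
R3 ← R3 − 132/2455·R4.
Reading off the reduced rows gives p = 1/4, q = -2/3, r = -11/4, s = 3.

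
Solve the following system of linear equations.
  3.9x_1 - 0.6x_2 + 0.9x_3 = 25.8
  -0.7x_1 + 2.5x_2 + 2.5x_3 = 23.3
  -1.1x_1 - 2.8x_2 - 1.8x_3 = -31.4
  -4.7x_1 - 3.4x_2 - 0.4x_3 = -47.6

x_1 = 6, x_2 = 5, x_3 = 6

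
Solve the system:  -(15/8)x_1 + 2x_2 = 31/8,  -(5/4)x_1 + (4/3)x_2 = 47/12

Row-reduce:
R1 ← R1 / (-15/8).
R2 ← R2 + 5/4·R1.
Row 2 reduces to 0 = 4/3, a contradiction. The system is inconsistent.

no solution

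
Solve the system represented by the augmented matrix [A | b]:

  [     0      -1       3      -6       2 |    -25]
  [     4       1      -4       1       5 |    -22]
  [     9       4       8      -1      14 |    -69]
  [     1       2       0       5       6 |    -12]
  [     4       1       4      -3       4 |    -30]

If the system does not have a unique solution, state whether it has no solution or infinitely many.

Row-reduce:
Swap R1 and R2.
R1 ← R1 / (4).
R3 ← R3 − 9·R1.
R4 ← R4 − 1·R1.
R5 ← R5 − 4·R1.
R2 ← R2 / (-1).
R1 ← R1 − 1/4·R2.
R3 ← R3 − 7/4·R2.
R4 ← R4 − 7/4·R2.
R3 ← R3 / (89/4).
R1 ← R1 + 1/4·R3.
R2 ← R2 + 3·R3.
R4 ← R4 − 25/4·R3.
R5 ← R5 − 8·R3.
R4 ← R4 / (-168/89).
R1 ← R1 + 125/89·R4.
R2 ← R2 − 369/89·R4.
R3 ← R3 + 55/89·R4.
R5 ← R5 − 84/89·R4.
Row 5 reduces to 0 = -3/2, a contradiction. The system is inconsistent.

no solution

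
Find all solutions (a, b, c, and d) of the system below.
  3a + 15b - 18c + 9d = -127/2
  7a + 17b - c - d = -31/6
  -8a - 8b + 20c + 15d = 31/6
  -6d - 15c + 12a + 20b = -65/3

a = 0, b = -1/3, c = 2, d = -5/2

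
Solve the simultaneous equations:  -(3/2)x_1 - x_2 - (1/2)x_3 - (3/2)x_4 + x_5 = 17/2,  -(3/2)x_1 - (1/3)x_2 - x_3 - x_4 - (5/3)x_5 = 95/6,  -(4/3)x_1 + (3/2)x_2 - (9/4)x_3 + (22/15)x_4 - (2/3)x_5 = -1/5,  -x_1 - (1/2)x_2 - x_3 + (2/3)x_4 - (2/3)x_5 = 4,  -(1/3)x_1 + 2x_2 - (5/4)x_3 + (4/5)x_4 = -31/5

no solution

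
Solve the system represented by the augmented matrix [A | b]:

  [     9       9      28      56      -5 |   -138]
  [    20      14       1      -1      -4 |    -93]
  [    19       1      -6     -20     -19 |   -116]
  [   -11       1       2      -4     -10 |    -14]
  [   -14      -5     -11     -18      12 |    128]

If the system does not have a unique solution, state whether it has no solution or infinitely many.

Row-reduce:
R1 ← R1 / (9).
R2 ← R2 − 20·R1.
R3 ← R3 − 19·R1.
R4 ← R4 + 11·R1.
R5 ← R5 + 14·R1.
R2 ← R2 / (-6).
R1 ← R1 − 1·R2.
R3 ← R3 + 18·R2.
R4 ← R4 − 12·R2.
R5 ← R5 − 9·R2.
R3 ← R3 / (1067/9).
R1 ← R1 + 383/54·R3.
R2 ← R2 − 551/54·R3.
R4 ← R4 + 776/9·R3.
R5 ← R5 + 1067/18·R3.
R4 ← R4 / (-146/11).
R1 ← R1 + 1409/3201·R4.
R2 ← R2 − 1325/3201·R4.
R3 ← R3 − 2143/1067·R4.
Row 5 reduces to 0 = 1, a contradiction. The system is inconsistent.

no solution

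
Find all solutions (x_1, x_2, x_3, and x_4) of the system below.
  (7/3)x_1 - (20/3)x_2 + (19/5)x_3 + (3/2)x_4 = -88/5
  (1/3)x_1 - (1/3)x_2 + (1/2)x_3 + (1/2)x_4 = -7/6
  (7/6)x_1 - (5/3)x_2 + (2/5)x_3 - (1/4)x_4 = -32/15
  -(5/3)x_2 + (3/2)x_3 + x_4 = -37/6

Row-reduce:
R1 ← R1 / (7/3).
R2 ← R2 − 1/3·R1.
R3 ← R3 − 7/6·R1.
R2 ← R2 / (13/21).
R1 ← R1 + 20/7·R2.
R3 ← R3 − 5/3·R2.
R4 ← R4 + 5/3·R2.
R3 ← R3 / (-18/13).
R1 ← R1 − 93/65·R3.
R2 ← R2 + 9/130·R3.
R4 ← R4 − 18/13·R3.
Row 4 reduces to 0 = 1/2, a contradiction. The system is inconsistent.

no solution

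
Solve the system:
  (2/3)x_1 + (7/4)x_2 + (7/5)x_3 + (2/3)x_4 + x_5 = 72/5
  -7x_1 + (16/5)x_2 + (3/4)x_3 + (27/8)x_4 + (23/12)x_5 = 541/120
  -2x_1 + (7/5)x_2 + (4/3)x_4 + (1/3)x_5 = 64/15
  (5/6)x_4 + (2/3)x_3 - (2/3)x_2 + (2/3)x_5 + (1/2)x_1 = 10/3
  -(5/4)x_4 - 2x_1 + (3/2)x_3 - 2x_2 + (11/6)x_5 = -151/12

Row-reduce:
R1 ← R1 / (2/3).
R2 ← R2 + 7·R1.
R3 ← R3 + 2·R1.
R4 ← R4 − 1/2·R1.
R5 ← R5 + 2·R1.
R2 ← R2 / (863/40).
R1 ← R1 − 21/8·R2.
R3 ← R3 − 133/20·R2.
R4 ← R4 + 95/48·R2.
R5 ← R5 − 13/4·R2.
R3 ← R3 / (-4851/8630).
R1 ← R1 − 3801/17260·R3.
R2 ← R2 − 618/863·R3.
R4 ← R4 − 107077/103560·R3.
R5 ← R5 − 14553/4315·R3.
R4 ← R4 / (66985/43659).
R1 ← R1 + 145/693·R4.
R2 ← R2 − 3170/4851·R4.
R3 ← R3 + 7015/29106·R4.
Row 5 reduces to 0 = 4, a contradiction. The system is inconsistent.

no solution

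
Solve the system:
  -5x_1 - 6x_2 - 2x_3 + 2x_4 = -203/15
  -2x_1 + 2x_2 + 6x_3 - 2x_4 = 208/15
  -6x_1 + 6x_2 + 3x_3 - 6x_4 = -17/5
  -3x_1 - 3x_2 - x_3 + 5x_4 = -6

Row-reduce the augmented matrix:
R1 ← R1 / (-5).
R2 ← R2 + 2·R1.
R3 ← R3 + 6·R1.
R4 ← R4 + 3·R1.
R2 ← R2 / (22/5).
R1 ← R1 − 6/5·R2.
R3 ← R3 − 66/5·R2.
R4 ← R4 − 3/5·R2.
R3 ← R3 / (-15).
R1 ← R1 + 16/11·R3.
R2 ← R2 − 17/11·R3.
R4 ← R4 + 8/11·R3.
R4 ← R4 / (46/11).
R1 ← R1 − 4/11·R4.
R2 ← R2 + 7/11·R4.
Reading off the reduced rows gives x_1 = 5/3, x_2 = 0, x_3 = 3, x_4 = 2/5.

x_1 = 5/3, x_2 = 0, x_3 = 3, x_4 = 2/5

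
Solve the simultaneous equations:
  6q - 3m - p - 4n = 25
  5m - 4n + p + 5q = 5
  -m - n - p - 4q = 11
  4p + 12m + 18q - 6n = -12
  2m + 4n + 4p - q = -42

m = -1, n = -4, p = -6, q = 0

Row-reduce the augmented matrix:
R1 ← R1 / (-3).
R2 ← R2 − 5·R1.
R3 ← R3 + 1·R1.
R4 ← R4 − 12·R1.
R5 ← R5 − 2·R1.
R2 ← R2 / (-32/3).
R1 ← R1 − 4/3·R2.
R3 ← R3 − 1/3·R2.
R4 ← R4 + 22·R2.
R5 ← R5 − 4/3·R2.
R3 ← R3 / (-11/16).
R1 ← R1 − 1/4·R3.
R2 ← R2 − 1/16·R3.
R4 ← R4 − 11/8·R3.
R5 ← R5 − 13/4·R3.
Swap R4 and R5.
R4 ← R4 / (-234/11).
R1 ← R1 + 47/22·R4.
R2 ← R2 + 21/11·R4.
R3 ← R3 − 177/22·R4.
R5 reduces to 0 = 0, so the extra equation is consistent.
Reading off the reduced rows gives m = -1, n = -4, p = -6, q = 0.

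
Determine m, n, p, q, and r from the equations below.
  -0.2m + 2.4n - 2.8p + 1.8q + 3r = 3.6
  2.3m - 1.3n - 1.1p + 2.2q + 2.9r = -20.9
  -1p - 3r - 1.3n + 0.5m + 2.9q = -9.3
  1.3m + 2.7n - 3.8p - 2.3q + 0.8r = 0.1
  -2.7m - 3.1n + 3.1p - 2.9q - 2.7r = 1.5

m = -3, n = 6, p = 3, q = 0, r = -1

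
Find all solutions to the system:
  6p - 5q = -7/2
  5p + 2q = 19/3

p = 2/3, q = 3/2

Row-reduce the augmented matrix:
R1 ← R1 / (6).
R2 ← R2 − 5·R1.
R2 ← R2 / (37/6).
R1 ← R1 + 5/6·R2.
Reading off the reduced rows gives p = 2/3, q = 3/2.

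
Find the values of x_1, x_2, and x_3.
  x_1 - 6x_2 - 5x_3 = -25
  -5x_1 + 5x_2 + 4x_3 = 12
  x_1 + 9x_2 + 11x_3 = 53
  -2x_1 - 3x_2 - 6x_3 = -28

Row-reduce the augmented matrix:
R2 ← R2 + 5·R1.
R3 ← R3 − 1·R1.
R4 ← R4 + 2·R1.
R2 ← R2 / (-25).
R1 ← R1 + 6·R2.
R3 ← R3 − 15·R2.
R4 ← R4 + 15·R2.
R3 ← R3 / (17/5).
R1 ← R1 − 1/25·R3.
R2 ← R2 − 21/25·R3.
R4 ← R4 + 17/5·R3.
R4 reduces to 0 = 0, so the extra equation is consistent.
Reading off the reduced rows gives x_1 = 2, x_2 = 2, x_3 = 3.

x_1 = 2, x_2 = 2, x_3 = 3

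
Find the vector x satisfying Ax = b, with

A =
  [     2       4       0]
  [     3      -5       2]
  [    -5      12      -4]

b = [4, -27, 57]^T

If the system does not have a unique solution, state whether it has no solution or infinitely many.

no solution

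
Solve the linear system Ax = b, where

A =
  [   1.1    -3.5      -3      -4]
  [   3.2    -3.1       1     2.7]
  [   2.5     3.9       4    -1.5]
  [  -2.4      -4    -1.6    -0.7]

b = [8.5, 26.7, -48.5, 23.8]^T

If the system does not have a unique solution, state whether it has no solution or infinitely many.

Row-reduce the augmented matrix:
R1 ← R1 / (11/10).
R2 ← R2 − 16/5·R1.
R3 ← R3 − 5/2·R1.
R4 ← R4 + 12/5·R1.
R2 ← R2 / (779/110).
R1 ← R1 + 35/11·R2.
R3 ← R3 − 652/55·R2.
R4 ← R4 + 128/11·R2.
R3 ← R3 / (-4257/779).
R1 ← R1 − 1280/779·R3.
R2 ← R2 − 1070/779·R3.
R4 ← R4 − 30528/3895·R3.
R4 ← R4 / (-222379/23650).
R1 ← R1 + 9061/4257·R4.
R2 ← R2 + 8938/4257·R4.
R3 ← R3 − 127813/42570·R4.
Reading off the reduced rows gives x_1 = 0, x_2 = -5, x_3 = -5, x_4 = 6.

x_1 = 0, x_2 = -5, x_3 = -5, x_4 = 6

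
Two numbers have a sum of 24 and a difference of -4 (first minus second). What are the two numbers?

first number: 10, second number: 14

Let x = first number, y = second number.
  x + y = 24
  x - y = -4
Row-reduce the augmented matrix:
R2 ← R2 − 1·R1.
R2 ← R2 / (-2).
R1 ← R1 − 1·R2.
Reading off the reduced rows gives x = 10, y = 14.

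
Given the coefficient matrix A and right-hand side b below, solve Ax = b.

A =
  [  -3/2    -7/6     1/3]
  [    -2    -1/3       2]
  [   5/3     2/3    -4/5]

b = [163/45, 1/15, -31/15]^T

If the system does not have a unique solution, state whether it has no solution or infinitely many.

x_1 = -1, x_2 = -11/5, x_3 = -4/3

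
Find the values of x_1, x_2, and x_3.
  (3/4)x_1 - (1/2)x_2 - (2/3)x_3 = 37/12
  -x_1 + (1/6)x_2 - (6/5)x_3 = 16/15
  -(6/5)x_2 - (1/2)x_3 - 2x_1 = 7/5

x_1 = 1, x_2 = -2, x_3 = -2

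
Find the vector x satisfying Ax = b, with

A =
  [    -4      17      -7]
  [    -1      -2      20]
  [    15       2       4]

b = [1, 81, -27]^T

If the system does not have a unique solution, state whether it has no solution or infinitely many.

Row-reduce the augmented matrix:
R1 ← R1 / (-4).
R2 ← R2 + 1·R1.
R3 ← R3 − 15·R1.
R2 ← R2 / (-25/4).
R1 ← R1 + 17/4·R2.
R3 ← R3 − 263/4·R2.
R3 ← R3 / (5164/25).
R1 ← R1 + 326/25·R3.
R2 ← R2 + 87/25·R3.
Reading off the reduced rows gives x_1 = -3, x_2 = 1, x_3 = 4.

x_1 = -3, x_2 = 1, x_3 = 4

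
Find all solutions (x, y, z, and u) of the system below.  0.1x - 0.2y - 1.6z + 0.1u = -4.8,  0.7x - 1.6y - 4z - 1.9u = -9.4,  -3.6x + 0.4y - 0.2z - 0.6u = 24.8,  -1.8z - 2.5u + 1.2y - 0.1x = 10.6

x = -6, y = 3, z = 2, u = -4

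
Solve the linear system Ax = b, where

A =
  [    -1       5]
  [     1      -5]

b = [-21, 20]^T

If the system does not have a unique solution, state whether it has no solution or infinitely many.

no solution

Row-reduce:
R1 ← R1 / (-1).
R2 ← R2 − 1·R1.
Row 2 reduces to 0 = -1, a contradiction. The system is inconsistent.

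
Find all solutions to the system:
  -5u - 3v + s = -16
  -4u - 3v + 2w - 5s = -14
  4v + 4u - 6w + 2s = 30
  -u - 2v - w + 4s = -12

Row-reduce the augmented matrix:
R1 ← R1 / (-5).
R2 ← R2 + 4·R1.
R3 ← R3 − 4·R1.
R4 ← R4 + 1·R1.
R2 ← R2 / (-3/5).
R1 ← R1 − 3/5·R2.
R3 ← R3 − 8/5·R2.
R4 ← R4 + 7/5·R2.
R3 ← R3 / (-2/3).
R1 ← R1 − 2·R3.
R2 ← R2 + 10/3·R3.
R4 ← R4 + 17/3·R3.
R4 ← R4 / (125).
R1 ← R1 + 44·R4.
R2 ← R2 − 73·R4.
R3 ← R3 − 19·R4.
Reading off the reduced rows gives u = 0, v = 5, w = -2, s = -1.

u = 0, v = 5, w = -2, s = -1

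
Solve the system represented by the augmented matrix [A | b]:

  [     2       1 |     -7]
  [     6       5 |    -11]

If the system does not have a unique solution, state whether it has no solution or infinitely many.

x_1 = -6, x_2 = 5

From equation 1: x_2 = -7 − 2·x_1.
Substitute into equation 2 and solve: x_1 = -6.
Then x_2 = 5.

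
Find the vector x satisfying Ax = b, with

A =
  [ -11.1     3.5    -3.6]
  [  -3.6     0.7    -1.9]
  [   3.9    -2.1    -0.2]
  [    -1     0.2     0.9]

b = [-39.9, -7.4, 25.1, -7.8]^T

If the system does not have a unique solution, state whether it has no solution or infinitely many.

Row-reduce the augmented matrix:
R1 ← R1 / (-111/10).
R2 ← R2 + 18/5·R1.
R3 ← R3 − 39/10·R1.
R4 ← R4 + 1·R1.
R2 ← R2 / (-161/370).
R1 ← R1 + 35/111·R2.
R3 ← R3 + 161/185·R2.
R4 ← R4 + 64/555·R2.
Swap R3 and R4.
R3 ← R3 / (6851/4830).
R1 ← R1 − 59/69·R3.
R2 ← R2 − 271/161·R3.
R4 reduces to 0 = 0, so the extra equation is consistent.
Reading off the reduced rows gives x_1 = 3, x_2 = -6, x_3 = -4.

x_1 = 3, x_2 = -6, x_3 = -4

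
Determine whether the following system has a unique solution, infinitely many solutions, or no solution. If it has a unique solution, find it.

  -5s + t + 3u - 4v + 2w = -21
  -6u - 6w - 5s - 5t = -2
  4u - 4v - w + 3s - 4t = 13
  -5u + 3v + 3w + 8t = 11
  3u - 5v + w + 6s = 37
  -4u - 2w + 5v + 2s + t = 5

Row-reduce the augmented matrix:
R1 ← R1 / (3).
R2 ← R2 + 6·R1.
R3 ← R3 − 4·R1.
R4 ← R4 + 5·R1.
R5 ← R5 − 3·R1.
R6 ← R6 + 4·R1.
R2 ← R2 / (-8).
R1 ← R1 + 4/3·R2.
R3 ← R3 − 4/3·R2.
R4 ← R4 + 11/3·R2.
R5 ← R5 + 1·R2.
R6 ← R6 + 1/3·R2.
R3 ← R3 / (-4).
R1 ← R1 − 1·R3.
R2 ← R2 − 1/4·R3.
R4 ← R4 − 29/4·R3.
R5 ← R5 + 3/4·R3.
R6 ← R6 − 3/4·R3.
R4 ← R4 / (369/32).
R1 ← R1 − 21/8·R4.
R2 ← R2 − 223/96·R4.
R3 ← R3 + 43/24·R4.
R5 ← R5 − 369/32·R4.
R6 ← R6 + 259/96·R4.
Swap R5 and R6.
R5 ← R5 / (544/369).
R1 ← R1 + 30/41·R5.
R2 ← R2 + 31/369·R5.
R3 ← R3 − 565/369·R5.
R4 ← R4 − 5/123·R5.
R6 reduces to 0 = 0, so the extra equation is consistent.
Reading off the reduced rows gives u = -5, v = -4, w = 2, s = 5, t = -1.

u = -5, v = -4, w = 2, s = 5, t = -1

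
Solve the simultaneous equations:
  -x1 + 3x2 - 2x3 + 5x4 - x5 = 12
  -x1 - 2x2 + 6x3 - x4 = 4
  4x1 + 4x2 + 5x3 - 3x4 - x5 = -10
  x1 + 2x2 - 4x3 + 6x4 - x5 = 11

infinitely many solutions

Row-reduce:
R1 ← R1 / (-1).
R2 ← R2 + 1·R1.
R3 ← R3 − 4·R1.
R4 ← R4 − 1·R1.
R2 ← R2 / (-5).
R1 ← R1 + 3·R2.
R3 ← R3 − 16·R2.
R4 ← R4 − 5·R2.
R3 ← R3 / (113/5).
R1 ← R1 + 14/5·R3.
R2 ← R2 + 8/5·R3.
R4 ← R4 − 2·R3.
R4 ← R4 / (587/113).
R1 ← R1 + 189/113·R4.
R2 ← R2 − 118/113·R4.
R3 ← R3 + 11/113·R4.
Rank is 4 with 5 unknowns, leaving x5 free.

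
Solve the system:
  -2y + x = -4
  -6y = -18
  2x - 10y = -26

x = 2, y = 3

Row-reduce the augmented matrix:
R3 ← R3 − 2·R1.
R2 ← R2 / (-6).
R1 ← R1 + 2·R2.
R3 ← R3 + 6·R2.
R3 reduces to 0 = 0, so the extra equation is consistent.
Reading off the reduced rows gives x = 2, y = 3.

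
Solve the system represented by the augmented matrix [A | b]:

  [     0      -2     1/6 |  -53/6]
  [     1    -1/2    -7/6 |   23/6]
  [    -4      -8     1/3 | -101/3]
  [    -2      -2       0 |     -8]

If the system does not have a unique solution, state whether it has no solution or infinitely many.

x_1 = 0, x_2 = 4, x_3 = -5

Row-reduce the augmented matrix:
Swap R1 and R2.
R3 ← R3 + 4·R1.
R4 ← R4 + 2·R1.
R2 ← R2 / (-2).
R1 ← R1 + 1/2·R2.
R3 ← R3 + 10·R2.
R4 ← R4 + 3·R2.
R3 ← R3 / (-31/6).
R1 ← R1 + 29/24·R3.
R2 ← R2 + 1/12·R3.
R4 ← R4 + 31/12·R3.
R4 reduces to 0 = 0, so the extra equation is consistent.
Reading off the reduced rows gives x_1 = 0, x_2 = 4, x_3 = -5.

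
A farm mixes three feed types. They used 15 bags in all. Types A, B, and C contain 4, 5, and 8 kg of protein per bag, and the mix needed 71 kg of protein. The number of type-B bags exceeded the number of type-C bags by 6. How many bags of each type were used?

type-A bags: 7, type-B bags: 7, type-C bags: 1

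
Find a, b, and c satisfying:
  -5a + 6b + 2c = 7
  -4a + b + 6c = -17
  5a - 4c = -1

a = -5, b = -1, c = -6

Row-reduce the augmented matrix:
R1 ← R1 / (-5).
R2 ← R2 + 4·R1.
R3 ← R3 − 5·R1.
R2 ← R2 / (-19/5).
R1 ← R1 + 6/5·R2.
R3 ← R3 − 6·R2.
R3 ← R3 / (94/19).
R1 ← R1 + 34/19·R3.
R2 ← R2 + 22/19·R3.
Reading off the reduced rows gives a = -5, b = -1, c = -6.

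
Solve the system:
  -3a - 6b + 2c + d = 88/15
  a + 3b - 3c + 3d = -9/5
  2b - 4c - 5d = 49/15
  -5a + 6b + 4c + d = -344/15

a = 1, b = -2, c = -7/5, d = -1/3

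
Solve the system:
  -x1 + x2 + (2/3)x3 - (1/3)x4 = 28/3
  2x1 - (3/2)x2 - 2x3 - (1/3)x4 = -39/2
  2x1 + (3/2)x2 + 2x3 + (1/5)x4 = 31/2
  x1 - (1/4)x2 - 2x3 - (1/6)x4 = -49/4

Row-reduce the augmented matrix:
R1 ← R1 / (-1).
R2 ← R2 − 2·R1.
R3 ← R3 − 2·R1.
R4 ← R4 − 1·R1.
R2 ← R2 / (1/2).
R1 ← R1 + 1·R2.
R3 ← R3 − 7/2·R2.
R4 ← R4 − 3/4·R2.
R3 ← R3 / (8).
R1 ← R1 + 2·R3.
R2 ← R2 + 4/3·R3.
R4 ← R4 + 1/3·R3.
R4 ← R4 / (229/180).
R1 ← R1 + 1/30·R4.
R2 ← R2 + 41/45·R4.
R3 ← R3 − 49/60·R4.
Reading off the reduced rows gives x1 = -1, x2 = 5, x3 = 5, x4 = 0.

x1 = -1, x2 = 5, x3 = 5, x4 = 0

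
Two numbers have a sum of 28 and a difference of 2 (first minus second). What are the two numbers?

Let x = first number, y = second number.
  x + y = 28
  x - y = 2
From equation 1: x = 28 − y.
Substitute into equation 2 and solve: y = 13.
Then x = 15.

first number: 15, second number: 13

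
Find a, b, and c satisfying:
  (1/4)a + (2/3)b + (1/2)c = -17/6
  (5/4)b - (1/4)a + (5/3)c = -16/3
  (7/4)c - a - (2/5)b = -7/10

a = -2, b = -2, c = -2

Row-reduce the augmented matrix:
R1 ← R1 / (1/4).
R2 ← R2 + 1/4·R1.
R3 ← R3 + 1·R1.
R2 ← R2 / (23/12).
R1 ← R1 − 8/3·R2.
R3 ← R3 − 34/15·R2.
R3 ← R3 / (1639/1380).
R1 ← R1 + 70/69·R3.
R2 ← R2 − 26/23·R3.
Reading off the reduced rows gives a = -2, b = -2, c = -2.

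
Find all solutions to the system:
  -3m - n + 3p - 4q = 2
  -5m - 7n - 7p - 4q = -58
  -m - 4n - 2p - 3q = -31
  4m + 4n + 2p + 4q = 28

infinitely many solutions

Row-reduce:
R1 ← R1 / (-3).
R2 ← R2 + 5·R1.
R3 ← R3 + 1·R1.
R4 ← R4 − 4·R1.
R2 ← R2 / (-16/3).
R1 ← R1 − 1/3·R2.
R3 ← R3 + 11/3·R2.
R4 ← R4 − 8/3·R2.
R3 ← R3 / (21/4).
R1 ← R1 + 7/4·R3.
R2 ← R2 − 9/4·R3.
Rank is 3 with 4 unknowns, leaving q free.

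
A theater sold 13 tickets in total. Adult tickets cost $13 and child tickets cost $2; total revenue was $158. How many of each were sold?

adult tickets: 12, child tickets: 1

Let a = adult tickets, c = child tickets.
  a + c = 13
  13a + 2c = 158
Row-reduce the augmented matrix:
R2 ← R2 − 13·R1.
R2 ← R2 / (-11).
R1 ← R1 − 1·R2.
Reading off the reduced rows gives a = 12, c = 1.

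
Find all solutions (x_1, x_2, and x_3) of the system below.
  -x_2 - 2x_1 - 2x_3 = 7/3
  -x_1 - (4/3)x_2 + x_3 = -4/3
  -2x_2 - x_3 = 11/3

x_1 = 1, x_2 = -1, x_3 = -5/3

Row-reduce the augmented matrix:
R1 ← R1 / (-2).
R2 ← R2 + 1·R1.
R2 ← R2 / (-5/6).
R1 ← R1 − 1/2·R2.
R3 ← R3 + 2·R2.
R3 ← R3 / (-29/5).
R1 ← R1 − 11/5·R3.
R2 ← R2 + 12/5·R3.
Reading off the reduced rows gives x_1 = 1, x_2 = -1, x_3 = -5/3.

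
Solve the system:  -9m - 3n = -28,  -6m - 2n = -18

Row-reduce:
R1 ← R1 / (-9).
R2 ← R2 + 6·R1.
Row 2 reduces to 0 = 2/3, a contradiction. The system is inconsistent.

no solution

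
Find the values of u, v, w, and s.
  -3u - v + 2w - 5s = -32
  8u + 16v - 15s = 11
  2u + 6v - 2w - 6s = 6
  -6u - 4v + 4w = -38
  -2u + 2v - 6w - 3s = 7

u = 3, v = 2, w = -3, s = 3

Row-reduce the augmented matrix:
R1 ← R1 / (-3).
R2 ← R2 − 8·R1.
R3 ← R3 − 2·R1.
R4 ← R4 + 6·R1.
R5 ← R5 + 2·R1.
R2 ← R2 / (40/3).
R1 ← R1 − 1/3·R2.
R3 ← R3 − 16/3·R2.
R4 ← R4 + 2·R2.
R5 ← R5 − 8/3·R2.
R3 ← R3 / (-14/5).
R1 ← R1 + 4/5·R3.
R2 ← R2 − 2/5·R3.
R4 ← R4 − 4/5·R3.
R5 ← R5 + 42/5·R3.
R4 ← R4 / (177/28).
R1 ← R1 − 101/56·R4.
R2 ← R2 + 103/56·R4.
R3 ← R3 + 5/7·R4.
R5 reduces to 0 = 0, so the extra equation is consistent.
Reading off the reduced rows gives u = 3, v = 2, w = -3, s = 3.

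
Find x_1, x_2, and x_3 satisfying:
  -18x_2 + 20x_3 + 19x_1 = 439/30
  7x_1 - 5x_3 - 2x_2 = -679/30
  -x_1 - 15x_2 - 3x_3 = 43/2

x_1 = -5/2, x_2 = -8/5, x_3 = 5/3

Row-reduce the augmented matrix:
R1 ← R1 / (19).
R2 ← R2 − 7·R1.
R3 ← R3 + 1·R1.
R2 ← R2 / (88/19).
R1 ← R1 + 18/19·R2.
R3 ← R3 + 303/19·R2.
R3 ← R3 / (-3919/88).
R1 ← R1 + 65/44·R3.
R2 ← R2 + 235/88·R3.
Reading off the reduced rows gives x_1 = -5/2, x_2 = -8/5, x_3 = 5/3.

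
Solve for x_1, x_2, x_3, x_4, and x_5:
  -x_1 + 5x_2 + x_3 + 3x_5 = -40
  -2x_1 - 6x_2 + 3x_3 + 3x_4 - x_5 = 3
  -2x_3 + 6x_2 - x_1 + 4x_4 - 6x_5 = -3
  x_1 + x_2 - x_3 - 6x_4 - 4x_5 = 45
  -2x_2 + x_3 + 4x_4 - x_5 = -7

Row-reduce the augmented matrix:
R1 ← R1 / (-1).
R2 ← R2 + 2·R1.
R3 ← R3 + 1·R1.
R4 ← R4 − 1·R1.
R2 ← R2 / (-16).
R1 ← R1 + 5·R2.
R3 ← R3 − 1·R2.
R4 ← R4 − 6·R2.
R5 ← R5 + 2·R2.
R3 ← R3 / (-47/16).
R1 ← R1 + 21/16·R3.
R2 ← R2 + 1/16·R3.
R4 ← R4 − 3/8·R3.
R5 ← R5 − 7/8·R3.
R4 ← R4 / (-204/47).
R1 ← R1 + 132/47·R4.
R2 ← R2 + 13/47·R4.
R3 ← R3 + 67/47·R4.
R5 ← R5 − 229/47·R4.
R5 ← R5 / (-1705/204).
R1 ← R1 − 111/17·R5.
R2 ← R2 − 193/204·R5.
R3 ← R3 − 979/204·R5.
R4 ← R4 − 227/204·R5.
Reading off the reduced rows gives x_1 = 1, x_2 = -4, x_3 = -4, x_4 = -4, x_5 = -5.

x_1 = 1, x_2 = -4, x_3 = -4, x_4 = -4, x_5 = -5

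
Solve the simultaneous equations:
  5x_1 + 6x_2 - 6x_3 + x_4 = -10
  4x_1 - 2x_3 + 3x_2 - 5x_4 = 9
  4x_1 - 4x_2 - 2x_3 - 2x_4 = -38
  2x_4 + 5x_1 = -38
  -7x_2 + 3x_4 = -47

x_1 = -6, x_2 = 5, x_3 = 1, x_4 = -4

Row-reduce the augmented matrix:
R1 ← R1 / (5).
R2 ← R2 − 4·R1.
R3 ← R3 − 4·R1.
R4 ← R4 − 5·R1.
R2 ← R2 / (-9/5).
R1 ← R1 − 6/5·R2.
R3 ← R3 + 44/5·R2.
R4 ← R4 + 6·R2.
R5 ← R5 + 7·R2.
R3 ← R3 / (-98/9).
R1 ← R1 − 2/3·R3.
R2 ← R2 + 14/9·R3.
R4 ← R4 + 10/3·R3.
R5 ← R5 + 98/9·R3.
R4 ← R4 / (613/49).
R1 ← R1 + 103/49·R4.
R2 ← R2 + 3/7·R4.
R3 ← R3 + 115/49·R4.
R5 reduces to 0 = 0, so the extra equation is consistent.
Reading off the reduced rows gives x_1 = -6, x_2 = 5, x_3 = 1, x_4 = -4.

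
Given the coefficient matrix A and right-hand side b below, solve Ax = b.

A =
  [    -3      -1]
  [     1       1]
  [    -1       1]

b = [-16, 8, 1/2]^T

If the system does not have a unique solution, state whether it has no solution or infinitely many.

no solution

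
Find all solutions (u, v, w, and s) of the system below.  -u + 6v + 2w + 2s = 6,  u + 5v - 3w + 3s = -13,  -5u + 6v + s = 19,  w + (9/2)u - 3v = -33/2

Row-reduce:
R1 ← R1 / (-1).
R2 ← R2 − 1·R1.
R3 ← R3 + 5·R1.
R4 ← R4 − 9/2·R1.
R2 ← R2 / (11).
R1 ← R1 + 6·R2.
R3 ← R3 + 24·R2.
R4 ← R4 − 24·R2.
R3 ← R3 / (-134/11).
R1 ← R1 + 28/11·R3.
R2 ← R2 + 1/11·R3.
R4 ← R4 − 134/11·R3.
Row 4 reduces to 0 = -1/2, a contradiction. The system is inconsistent.

no solution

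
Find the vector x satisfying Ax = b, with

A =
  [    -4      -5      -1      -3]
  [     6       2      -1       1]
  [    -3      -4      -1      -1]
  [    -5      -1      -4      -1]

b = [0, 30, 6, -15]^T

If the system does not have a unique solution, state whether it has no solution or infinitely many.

x_1 = 6, x_2 = -6, x_3 = -3, x_4 = 3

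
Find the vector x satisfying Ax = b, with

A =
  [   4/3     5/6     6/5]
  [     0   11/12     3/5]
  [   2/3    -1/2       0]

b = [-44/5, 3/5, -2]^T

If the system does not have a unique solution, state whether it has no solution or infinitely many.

no solution

Row-reduce:
R1 ← R1 / (4/3).
R3 ← R3 − 2/3·R1.
R2 ← R2 / (11/12).
R1 ← R1 − 5/8·R2.
R3 ← R3 + 11/12·R2.
Row 3 reduces to 0 = 3, a contradiction. The system is inconsistent.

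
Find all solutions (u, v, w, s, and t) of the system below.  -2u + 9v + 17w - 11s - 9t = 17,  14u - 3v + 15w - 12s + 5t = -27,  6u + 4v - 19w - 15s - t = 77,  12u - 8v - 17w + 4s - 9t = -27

infinitely many solutions

Row-reduce:
R1 ← R1 / (-2).
R2 ← R2 − 14·R1.
R3 ← R3 − 6·R1.
R4 ← R4 − 12·R1.
R2 ← R2 / (60).
R1 ← R1 + 9/2·R2.
R3 ← R3 − 31·R2.
R4 ← R4 − 46·R2.
R3 ← R3 / (-1117/30).
R1 ← R1 − 31/20·R3.
R2 ← R2 − 67/30·R3.
R4 ← R4 + 266/15·R3.
R4 ← R4 / (16071/2234).
R1 ← R1 + 5625/4468·R4.
R2 ← R2 + 1792/1117·R4.
R3 ← R3 − 121/2234·R4.
Rank is 4 with 5 unknowns, leaving t free.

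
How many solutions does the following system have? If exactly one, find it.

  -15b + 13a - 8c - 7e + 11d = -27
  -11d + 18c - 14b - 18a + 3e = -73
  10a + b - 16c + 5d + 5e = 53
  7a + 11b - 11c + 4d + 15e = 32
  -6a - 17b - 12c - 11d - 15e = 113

Row-reduce the augmented matrix:
R1 ← R1 / (13).
R2 ← R2 + 18·R1.
R3 ← R3 − 10·R1.
R4 ← R4 − 7·R1.
R5 ← R5 + 6·R1.
R2 ← R2 / (-452/13).
R1 ← R1 + 15/13·R2.
R3 ← R3 − 163/13·R2.
R4 ← R4 − 248/13·R2.
R5 ← R5 + 311/13·R2.
R3 ← R3 / (-1661/226).
R1 ← R1 + 191/226·R3.
R2 ← R2 + 45/226·R3.
R4 ← R4 + 327/113·R3.
R5 ← R5 + 4623/226·R3.
R4 ← R4 / (3855/3322).
R1 ← R1 − 1542/1661·R4.
R2 ← R2 + 115/1661·R4.
R3 ← R3 − 875/3322·R4.
R5 ← R5 + 5724/1661·R4.
R5 ← R5 / (-384/1285).
R1 ← R1 + 54/5·R5.
R2 ← R2 − 532/771·R5.
R3 ← R3 + 2929/771·R5.
R4 ← R4 − 39727/3855·R5.
Reading off the reduced rows gives a = -2, b = 2, c = -6, d = -3, e = -2.

a = -2, b = 2, c = -6, d = -3, e = -2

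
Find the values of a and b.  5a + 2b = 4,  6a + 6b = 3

Row-reduce the augmented matrix:
R1 ← R1 / (5).
R2 ← R2 − 6·R1.
R2 ← R2 / (18/5).
R1 ← R1 − 2/5·R2.
Reading off the reduced rows gives a = 1, b = -1/2.

a = 1, b = -1/2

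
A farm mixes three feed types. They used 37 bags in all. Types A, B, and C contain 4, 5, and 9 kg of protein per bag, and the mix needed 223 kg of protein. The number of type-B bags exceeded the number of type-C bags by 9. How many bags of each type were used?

Let a = type-A bags, b = type-B bags, c = type-C bags.
  a + b + c = 37
  4a + 5b + 9c = 223
  b - c = 9
Row-reduce the augmented matrix:
R2 ← R2 − 4·R1.
R1 ← R1 − 1·R2.
R3 ← R3 − 1·R2.
R3 ← R3 / (-6).
R1 ← R1 + 4·R3.
R2 ← R2 − 5·R3.
Reading off the reduced rows gives a = 6, b = 20, c = 11.

type-A bags: 6, type-B bags: 20, type-C bags: 11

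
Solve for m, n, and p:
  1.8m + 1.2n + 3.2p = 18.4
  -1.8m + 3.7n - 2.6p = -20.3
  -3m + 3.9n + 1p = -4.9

Row-reduce the augmented matrix:
R1 ← R1 / (9/5).
R2 ← R2 + 9/5·R1.
R3 ← R3 + 3·R1.
R2 ← R2 / (49/10).
R1 ← R1 − 2/3·R2.
R3 ← R3 − 59/10·R2.
R3 ← R3 / (4124/735).
R1 ← R1 − 748/441·R3.
R2 ← R2 − 6/49·R3.
Reading off the reduced rows gives m = 2, n = -1, p = 5.

m = 2, n = -1, p = 5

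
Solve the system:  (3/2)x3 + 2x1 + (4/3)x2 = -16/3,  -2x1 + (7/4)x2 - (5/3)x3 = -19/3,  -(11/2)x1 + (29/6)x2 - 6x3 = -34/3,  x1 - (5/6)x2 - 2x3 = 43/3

no solution

Row-reduce:
R1 ← R1 / (2).
R2 ← R2 + 2·R1.
R3 ← R3 + 11/2·R1.
R4 ← R4 − 1·R1.
R2 ← R2 / (37/12).
R1 ← R1 − 2/3·R2.
R3 ← R3 − 17/2·R2.
R4 ← R4 + 3/2·R2.
R3 ← R3 / (-419/296).
R1 ← R1 − 349/444·R3.
R2 ← R2 + 2/37·R3.
R4 ← R4 + 419/148·R3.
Row 4 reduces to 0 = -1, a contradiction. The system is inconsistent.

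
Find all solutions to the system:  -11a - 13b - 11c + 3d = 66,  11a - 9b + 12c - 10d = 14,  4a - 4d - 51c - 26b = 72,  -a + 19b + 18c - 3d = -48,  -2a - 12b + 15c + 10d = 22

no solution

Row-reduce:
R1 ← R1 / (-11).
R2 ← R2 − 11·R1.
R3 ← R3 − 4·R1.
R4 ← R4 + 1·R1.
R5 ← R5 + 2·R1.
R2 ← R2 / (-22).
R1 ← R1 − 13/11·R2.
R3 ← R3 + 338/11·R2.
R4 ← R4 − 222/11·R2.
R5 ← R5 + 106/11·R2.
R3 ← R3 / (-6824/121).
R1 ← R1 − 255/242·R3.
R2 ← R2 + 1/22·R3.
R4 ← R4 − 2410/121·R3.
R5 ← R5 − 2004/121·R3.
R4 ← R4 / (-24801/3412).
R1 ← R1 + 7103/13648·R4.
R2 ← R2 − 4267/13648·R4.
R3 ← R3 + 831/6824·R4.
R5 ← R5 − 24801/1706·R4.
Row 5 reduces to 0 = -2, a contradiction. The system is inconsistent.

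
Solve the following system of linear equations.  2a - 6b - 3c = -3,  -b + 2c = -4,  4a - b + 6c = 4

a = 3, b = 2, c = -1

Row-reduce the augmented matrix:
R1 ← R1 / (2).
R3 ← R3 − 4·R1.
R2 ← R2 / (-1).
R1 ← R1 + 3·R2.
R3 ← R3 − 11·R2.
R3 ← R3 / (34).
R1 ← R1 + 15/2·R3.
R2 ← R2 + 2·R3.
Reading off the reduced rows gives a = 3, b = 2, c = -1.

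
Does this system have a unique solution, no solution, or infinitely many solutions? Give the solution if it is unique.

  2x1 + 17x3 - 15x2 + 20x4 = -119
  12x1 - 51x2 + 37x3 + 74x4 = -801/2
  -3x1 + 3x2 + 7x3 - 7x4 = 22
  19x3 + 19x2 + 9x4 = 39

no solution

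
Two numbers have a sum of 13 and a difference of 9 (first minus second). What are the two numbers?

Let x = first number, y = second number.
  x + y = 13
  x - y = 9
Row-reduce the augmented matrix:
R2 ← R2 − 1·R1.
R2 ← R2 / (-2).
R1 ← R1 − 1·R2.
Reading off the reduced rows gives x = 11, y = 2.

first number: 11, second number: 2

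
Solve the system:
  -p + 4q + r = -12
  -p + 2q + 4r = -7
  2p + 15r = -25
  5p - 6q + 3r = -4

p = -5, q = -4, r = -1

Row-reduce the augmented matrix:
R1 ← R1 / (-1).
R2 ← R2 + 1·R1.
R3 ← R3 − 2·R1.
R4 ← R4 − 5·R1.
R2 ← R2 / (-2).
R1 ← R1 + 4·R2.
R3 ← R3 − 8·R2.
R4 ← R4 − 14·R2.
R3 ← R3 / (29).
R1 ← R1 + 7·R3.
R2 ← R2 + 3/2·R3.
R4 ← R4 − 29·R3.
R4 reduces to 0 = 0, so the extra equation is consistent.
Reading off the reduced rows gives p = -5, q = -4, r = -1.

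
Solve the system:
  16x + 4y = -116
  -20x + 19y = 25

Row-reduce the augmented matrix:
R1 ← R1 / (16).
R2 ← R2 + 20·R1.
R2 ← R2 / (24).
R1 ← R1 − 1/4·R2.
Reading off the reduced rows gives x = -6, y = -5.

x = -6, y = -5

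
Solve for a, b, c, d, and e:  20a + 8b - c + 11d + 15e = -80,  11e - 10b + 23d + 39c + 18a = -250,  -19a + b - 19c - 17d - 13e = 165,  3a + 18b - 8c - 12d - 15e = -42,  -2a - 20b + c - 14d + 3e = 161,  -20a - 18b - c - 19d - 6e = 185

a = -1, b = -6, c = -6, d = -3, e = 1

Row-reduce the augmented matrix:
R1 ← R1 / (20).
R2 ← R2 − 18·R1.
R3 ← R3 + 19·R1.
R4 ← R4 − 3·R1.
R5 ← R5 + 2·R1.
R6 ← R6 + 20·R1.
R2 ← R2 / (-86/5).
R1 ← R1 − 2/5·R2.
R3 ← R3 − 43/5·R2.
R4 ← R4 − 84/5·R2.
R5 ← R5 + 96/5·R2.
R6 ← R6 + 10·R2.
Swap R3 and R4.
R3 ← R3 / (5353/172).
R1 ← R1 − 151/172·R3.
R2 ← R2 + 399/172·R3.
R5 ← R5 + 3753/86·R3.
R6 ← R6 + 2167/86·R3.
Swap R4 and R5.
R4 ← R4 / (-153747/5353).
R1 ← R1 − 4704/5353·R4.
R2 ← R2 + 4418/5353·R4.
R3 ← R3 + 147/5353·R4.
R6 ← R6 + 87298/5353·R4.
Swap R5 and R6.
R5 ← R5 / (309989/51249).
R1 ← R1 − 10687/17083·R5.
R2 ← R2 + 37847/51249·R5.
R3 ← R3 + 10477/17083·R5.
R4 ← R4 − 36260/51249·R5.
R6 reduces to 0 = 0, so the extra equation is consistent.
Reading off the reduced rows gives a = -1, b = -6, c = -6, d = -3, e = 1.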